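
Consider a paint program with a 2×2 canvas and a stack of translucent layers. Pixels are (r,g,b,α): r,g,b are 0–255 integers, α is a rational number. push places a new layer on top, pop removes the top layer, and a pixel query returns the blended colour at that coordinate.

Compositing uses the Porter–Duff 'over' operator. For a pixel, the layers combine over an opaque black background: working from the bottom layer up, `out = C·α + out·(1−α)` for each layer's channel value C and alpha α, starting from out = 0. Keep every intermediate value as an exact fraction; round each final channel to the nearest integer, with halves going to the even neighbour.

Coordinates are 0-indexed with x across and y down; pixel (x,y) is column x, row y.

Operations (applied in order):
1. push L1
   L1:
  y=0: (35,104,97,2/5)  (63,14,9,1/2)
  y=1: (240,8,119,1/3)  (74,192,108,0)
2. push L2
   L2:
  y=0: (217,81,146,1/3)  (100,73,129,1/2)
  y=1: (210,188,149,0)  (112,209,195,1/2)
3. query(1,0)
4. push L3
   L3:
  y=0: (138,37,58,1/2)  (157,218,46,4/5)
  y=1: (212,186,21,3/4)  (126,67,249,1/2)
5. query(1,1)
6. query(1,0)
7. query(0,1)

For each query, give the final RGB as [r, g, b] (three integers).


at x=1,y=0 over L1,L2:
+L1 (α=1/2) → [63/2, 7, 9/2]
+L2 (α=1/2) → [263/4, 40, 267/4]
rounded: [66, 40, 67]

at x=1,y=1 over L1,L2,L3:
+L1 (α=0) → [0, 0, 0]
+L2 (α=1/2) → [56, 209/2, 195/2]
+L3 (α=1/2) → [91, 343/4, 693/4]
→ [91, 86, 173]

at x=1,y=0 over L1,L2,L3:
L1 α=1/2: [63/2, 7, 9/2]
L2 α=1/2: [263/4, 40, 267/4]
L3 α=4/5: [555/4, 912/5, 1003/20]
→ [139, 182, 50]

(0,1) stack=L1,L2,L3; from [0,0,0]:
L1 α=1/3: [80, 8/3, 119/3]
L2 α=0: [80, 8/3, 119/3]
L3 α=3/4: [179, 841/6, 77/3]
→ [179, 140, 26]


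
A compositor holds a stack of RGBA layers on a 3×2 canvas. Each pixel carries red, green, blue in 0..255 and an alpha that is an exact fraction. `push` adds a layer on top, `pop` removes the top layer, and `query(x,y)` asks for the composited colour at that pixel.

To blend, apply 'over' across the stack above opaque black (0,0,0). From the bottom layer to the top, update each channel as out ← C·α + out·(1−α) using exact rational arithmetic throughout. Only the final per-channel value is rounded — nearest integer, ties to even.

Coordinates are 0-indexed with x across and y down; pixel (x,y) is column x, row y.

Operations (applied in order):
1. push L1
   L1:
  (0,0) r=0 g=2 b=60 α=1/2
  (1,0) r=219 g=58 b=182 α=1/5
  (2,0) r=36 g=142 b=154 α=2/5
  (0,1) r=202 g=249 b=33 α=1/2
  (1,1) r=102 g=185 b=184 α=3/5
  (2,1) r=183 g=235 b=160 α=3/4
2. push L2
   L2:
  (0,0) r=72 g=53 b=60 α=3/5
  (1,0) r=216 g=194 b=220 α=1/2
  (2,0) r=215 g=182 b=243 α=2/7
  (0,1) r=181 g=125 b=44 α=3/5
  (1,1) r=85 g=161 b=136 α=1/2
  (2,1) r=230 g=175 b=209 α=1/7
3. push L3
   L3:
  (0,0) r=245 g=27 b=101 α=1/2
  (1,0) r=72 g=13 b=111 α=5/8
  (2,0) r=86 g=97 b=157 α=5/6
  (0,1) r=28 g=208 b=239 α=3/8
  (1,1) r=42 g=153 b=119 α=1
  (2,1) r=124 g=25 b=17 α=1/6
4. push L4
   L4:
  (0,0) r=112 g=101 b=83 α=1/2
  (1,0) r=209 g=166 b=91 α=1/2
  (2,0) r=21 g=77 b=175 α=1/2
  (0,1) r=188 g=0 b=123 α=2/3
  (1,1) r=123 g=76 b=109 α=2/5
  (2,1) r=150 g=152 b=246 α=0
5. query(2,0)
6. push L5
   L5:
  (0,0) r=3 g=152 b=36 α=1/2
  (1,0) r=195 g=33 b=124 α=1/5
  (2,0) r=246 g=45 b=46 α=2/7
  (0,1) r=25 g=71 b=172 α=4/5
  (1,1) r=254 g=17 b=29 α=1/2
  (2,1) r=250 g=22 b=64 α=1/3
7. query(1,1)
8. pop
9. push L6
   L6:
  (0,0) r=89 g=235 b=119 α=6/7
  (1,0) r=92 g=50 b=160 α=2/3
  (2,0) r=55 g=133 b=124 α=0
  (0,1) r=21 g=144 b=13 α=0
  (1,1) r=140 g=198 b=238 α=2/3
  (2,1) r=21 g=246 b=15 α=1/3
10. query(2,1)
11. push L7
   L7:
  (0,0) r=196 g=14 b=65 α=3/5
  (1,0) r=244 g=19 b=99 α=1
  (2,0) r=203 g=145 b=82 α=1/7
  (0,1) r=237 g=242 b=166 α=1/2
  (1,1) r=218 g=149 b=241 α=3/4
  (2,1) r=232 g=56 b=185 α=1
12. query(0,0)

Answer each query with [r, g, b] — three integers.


at x=2,y=0 over L1,L2,L3,L4:
+L1 (α=2/5) → [72/5, 284/5, 308/5]
+L2 (α=2/7) → [502/7, 648/7, 794/7]
+L3 (α=5/6) → [1756/21, 4043/42, 6289/42]
+L4 (α=1/2) → [2197/42, 7277/84, 13639/84]
= [52, 87, 162]

(1,1) stack=L1,L2,L3,L4,L5; from [0,0,0]:
L1 α=3/5: [306/5, 111, 552/5]
L2 α=1/2: [731/10, 136, 616/5]
L3 α=1: [42, 153, 119]
L4 α=2/5: [372/5, 611/5, 115]
L5 α=1/2: [821/5, 348/5, 72]
rounded: [164, 70, 72]

query (2,1) [L1,L2,L3,L4,L6] — begin 0,0,0
after L1 α=3/4: [549/4, 705/4, 120]
after L2 α=1/7: [301/2, 2465/14, 929/7]
after L3 α=1/6: [1753/12, 4225/28, 794/7]
after L4 α=0: [1753/12, 4225/28, 794/7]
after L6 α=1/3: [1879/18, 7669/42, 1693/21]
= [104, 183, 81]

(0,0) stack=L1,L2,L3,L4,L6,L7; from [0,0,0]:
L1 α=1/2: [0, 1, 30]
L2 α=3/5: [216/5, 161/5, 48]
L3 α=1/2: [1441/10, 148/5, 149/2]
L4 α=1/2: [2561/20, 653/10, 315/4]
L6 α=6/7: [13241/140, 14753/70, 453/4]
L7 α=3/5: [54401/350, 16223/175, 843/10]
= [155, 93, 84]


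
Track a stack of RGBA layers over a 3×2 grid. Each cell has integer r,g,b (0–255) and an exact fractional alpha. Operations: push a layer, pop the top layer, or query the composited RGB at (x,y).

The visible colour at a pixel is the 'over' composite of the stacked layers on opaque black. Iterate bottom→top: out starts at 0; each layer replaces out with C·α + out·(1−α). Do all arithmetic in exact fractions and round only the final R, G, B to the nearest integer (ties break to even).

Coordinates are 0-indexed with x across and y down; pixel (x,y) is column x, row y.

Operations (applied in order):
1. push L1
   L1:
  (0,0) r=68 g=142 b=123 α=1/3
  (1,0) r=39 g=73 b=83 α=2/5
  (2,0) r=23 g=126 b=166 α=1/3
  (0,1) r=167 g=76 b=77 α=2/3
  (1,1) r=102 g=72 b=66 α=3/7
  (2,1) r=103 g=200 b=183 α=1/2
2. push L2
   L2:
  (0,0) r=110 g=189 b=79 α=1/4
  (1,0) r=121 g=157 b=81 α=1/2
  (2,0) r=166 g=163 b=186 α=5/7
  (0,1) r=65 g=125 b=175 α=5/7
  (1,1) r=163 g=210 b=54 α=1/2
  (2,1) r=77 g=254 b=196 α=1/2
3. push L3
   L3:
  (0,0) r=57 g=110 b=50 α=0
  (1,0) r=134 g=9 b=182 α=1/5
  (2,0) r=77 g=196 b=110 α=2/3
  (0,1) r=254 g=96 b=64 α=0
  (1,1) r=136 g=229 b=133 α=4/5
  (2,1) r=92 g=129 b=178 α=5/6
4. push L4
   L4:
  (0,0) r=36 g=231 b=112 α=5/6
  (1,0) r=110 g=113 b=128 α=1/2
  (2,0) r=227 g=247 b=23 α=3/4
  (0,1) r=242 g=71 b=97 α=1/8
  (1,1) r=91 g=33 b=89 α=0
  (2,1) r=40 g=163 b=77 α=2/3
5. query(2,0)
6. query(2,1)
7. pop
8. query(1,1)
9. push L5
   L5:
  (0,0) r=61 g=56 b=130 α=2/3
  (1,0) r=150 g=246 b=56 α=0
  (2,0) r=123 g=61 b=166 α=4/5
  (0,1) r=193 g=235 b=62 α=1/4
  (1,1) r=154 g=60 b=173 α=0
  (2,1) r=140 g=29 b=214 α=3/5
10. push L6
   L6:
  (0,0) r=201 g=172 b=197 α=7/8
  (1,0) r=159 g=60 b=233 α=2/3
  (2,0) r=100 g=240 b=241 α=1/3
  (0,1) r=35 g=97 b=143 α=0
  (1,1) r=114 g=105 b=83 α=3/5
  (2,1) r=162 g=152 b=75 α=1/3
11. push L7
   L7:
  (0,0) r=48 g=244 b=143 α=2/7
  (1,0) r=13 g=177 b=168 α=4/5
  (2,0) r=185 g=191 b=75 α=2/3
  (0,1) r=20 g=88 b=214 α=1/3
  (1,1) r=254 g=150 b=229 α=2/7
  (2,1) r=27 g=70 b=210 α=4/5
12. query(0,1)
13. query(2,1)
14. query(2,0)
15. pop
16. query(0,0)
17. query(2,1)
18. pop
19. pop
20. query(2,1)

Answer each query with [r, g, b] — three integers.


(2,0) stack=L1,L2,L3,L4; from [0,0,0]:
after L1 α=1/3: [23/3, 42, 166/3]
after L2 α=5/7: [2536/21, 899/7, 446/3]
after L3 α=2/3: [5770/63, 3643/21, 1106/9]
after L4 α=3/4: [48673/252, 4801/21, 1727/36]
rounded: [193, 229, 48]

(2,1) stack=L1,L2,L3,L4; from [0,0,0]:
L1 α=1/2: [103/2, 100, 183/2]
L2 α=1/2: [257/4, 177, 575/4]
L3 α=5/6: [699/8, 137, 4135/24]
L4 α=2/3: [1339/24, 463/3, 7831/72]
= [56, 154, 109]

query (1,1) [L1,L2,L3] — begin 0,0,0
after L1 α=3/7: [306/7, 216/7, 198/7]
after L2 α=1/2: [1447/14, 843/7, 288/7]
after L3 α=4/5: [9063/70, 1451/7, 4012/35]
→ [129, 207, 115]

query (0,1) [L1,L2,L3,L5,L6,L7] — begin 0,0,0
+L1 (α=2/3) → [334/3, 152/3, 154/3]
+L2 (α=5/7) → [1643/21, 2179/21, 419/3]
+L3 (α=0) → [1643/21, 2179/21, 419/3]
+L5 (α=1/4) → [1497/14, 956/7, 481/4]
+L6 (α=0) → [1497/14, 956/7, 481/4]
+L7 (α=1/3) → [1637/21, 2528/21, 303/2]
→ [78, 120, 152]

query (2,1) [L1,L2,L3,L5,L6,L7] — begin 0,0,0
after L1 α=1/2: [103/2, 100, 183/2]
after L2 α=1/2: [257/4, 177, 575/4]
after L3 α=5/6: [699/8, 137, 4135/24]
after L5 α=3/5: [2379/20, 361/5, 11839/60]
after L6 α=1/3: [1333/10, 494/5, 14089/90]
after L7 α=4/5: [2413/50, 1894/25, 89689/450]
rounded: [48, 76, 199]

at x=2,y=0 over L1,L2,L3,L5,L6,L7:
+L1 (α=1/3) → [23/3, 42, 166/3]
+L2 (α=5/7) → [2536/21, 899/7, 446/3]
+L3 (α=2/3) → [5770/63, 3643/21, 1106/9]
+L5 (α=4/5) → [36766/315, 8767/105, 7082/45]
+L6 (α=1/3) → [105032/945, 42734/315, 25009/135]
+L7 (α=2/3) → [454682/2835, 163064/945, 45259/405]
rounded: [160, 173, 112]

query (0,0) [L1,L2,L3,L5,L6] — begin 0,0,0
+L1 (α=1/3) → [68/3, 142/3, 41]
+L2 (α=1/4) → [89/2, 331/4, 101/2]
+L3 (α=0) → [89/2, 331/4, 101/2]
+L5 (α=2/3) → [111/2, 779/12, 207/2]
+L6 (α=7/8) → [2925/16, 15227/96, 2965/16]
→ [183, 159, 185]

(2,1) stack=L1,L2,L3,L5,L6; from [0,0,0]:
+L1 (α=1/2) → [103/2, 100, 183/2]
+L2 (α=1/2) → [257/4, 177, 575/4]
+L3 (α=5/6) → [699/8, 137, 4135/24]
+L5 (α=3/5) → [2379/20, 361/5, 11839/60]
+L6 (α=1/3) → [1333/10, 494/5, 14089/90]
→ [133, 99, 157]

query (2,1) [L1,L2,L3] — begin 0,0,0
L1 α=1/2: [103/2, 100, 183/2]
L2 α=1/2: [257/4, 177, 575/4]
L3 α=5/6: [699/8, 137, 4135/24]
= [87, 137, 172]


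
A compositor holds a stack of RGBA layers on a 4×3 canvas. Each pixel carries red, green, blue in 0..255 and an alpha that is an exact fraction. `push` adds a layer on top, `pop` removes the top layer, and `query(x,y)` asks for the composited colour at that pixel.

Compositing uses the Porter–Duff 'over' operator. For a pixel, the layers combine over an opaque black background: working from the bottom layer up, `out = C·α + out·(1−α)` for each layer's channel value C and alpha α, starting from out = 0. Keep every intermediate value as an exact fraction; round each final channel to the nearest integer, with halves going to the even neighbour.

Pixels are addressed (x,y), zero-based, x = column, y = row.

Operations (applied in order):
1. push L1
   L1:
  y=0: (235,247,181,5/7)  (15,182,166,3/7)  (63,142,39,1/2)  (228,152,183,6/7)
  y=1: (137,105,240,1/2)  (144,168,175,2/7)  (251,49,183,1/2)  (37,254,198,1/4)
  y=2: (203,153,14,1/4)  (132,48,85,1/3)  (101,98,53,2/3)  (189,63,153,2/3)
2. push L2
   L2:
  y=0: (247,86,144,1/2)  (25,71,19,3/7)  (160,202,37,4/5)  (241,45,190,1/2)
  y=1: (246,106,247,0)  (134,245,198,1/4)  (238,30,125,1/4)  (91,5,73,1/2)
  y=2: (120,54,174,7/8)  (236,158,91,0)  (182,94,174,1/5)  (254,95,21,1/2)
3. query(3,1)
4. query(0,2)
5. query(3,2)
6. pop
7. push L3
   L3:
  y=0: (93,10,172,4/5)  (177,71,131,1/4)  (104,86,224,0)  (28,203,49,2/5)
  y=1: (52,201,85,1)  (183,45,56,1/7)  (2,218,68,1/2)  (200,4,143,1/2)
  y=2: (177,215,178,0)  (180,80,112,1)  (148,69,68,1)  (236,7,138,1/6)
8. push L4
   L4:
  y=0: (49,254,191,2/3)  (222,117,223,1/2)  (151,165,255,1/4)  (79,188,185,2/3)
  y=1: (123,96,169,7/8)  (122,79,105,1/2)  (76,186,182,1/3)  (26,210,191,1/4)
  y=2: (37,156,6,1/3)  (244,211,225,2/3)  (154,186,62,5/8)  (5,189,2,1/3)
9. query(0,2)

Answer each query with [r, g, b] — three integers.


at x=3,y=1 over L1,L2:
+L1 (α=1/4) → [37/4, 127/2, 99/2]
+L2 (α=1/2) → [401/8, 137/4, 245/4]
rounded: [50, 34, 61]

(0,2) stack=L1,L2; from [0,0,0]:
+L1 (α=1/4) → [203/4, 153/4, 7/2]
+L2 (α=7/8) → [3563/32, 1665/32, 2443/16]
= [111, 52, 153]

(3,2) stack=L1,L2; from [0,0,0]:
+L1 (α=2/3) → [126, 42, 102]
+L2 (α=1/2) → [190, 137/2, 123/2]
rounded: [190, 68, 62]

(0,2) stack=L1,L3,L4; from [0,0,0]:
+L1 (α=1/4) → [203/4, 153/4, 7/2]
+L3 (α=0) → [203/4, 153/4, 7/2]
+L4 (α=1/3) → [277/6, 155/2, 13/3]
→ [46, 78, 4]


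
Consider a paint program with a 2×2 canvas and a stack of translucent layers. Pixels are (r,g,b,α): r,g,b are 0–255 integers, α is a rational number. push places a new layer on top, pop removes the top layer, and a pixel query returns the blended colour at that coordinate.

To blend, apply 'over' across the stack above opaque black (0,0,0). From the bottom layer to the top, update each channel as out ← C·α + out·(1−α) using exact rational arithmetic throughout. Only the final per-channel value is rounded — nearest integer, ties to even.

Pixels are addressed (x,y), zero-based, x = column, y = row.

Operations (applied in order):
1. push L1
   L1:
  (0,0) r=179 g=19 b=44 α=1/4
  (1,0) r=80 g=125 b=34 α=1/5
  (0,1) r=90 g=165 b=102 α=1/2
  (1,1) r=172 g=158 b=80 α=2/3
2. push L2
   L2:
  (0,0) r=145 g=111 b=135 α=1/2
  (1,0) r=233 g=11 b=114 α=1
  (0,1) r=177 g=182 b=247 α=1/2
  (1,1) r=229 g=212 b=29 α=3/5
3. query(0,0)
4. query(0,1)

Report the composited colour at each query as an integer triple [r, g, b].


(0,0) stack=L1,L2; from [0,0,0]:
after L1 α=1/4: [179/4, 19/4, 11]
after L2 α=1/2: [759/8, 463/8, 73]
= [95, 58, 73]

query (0,1) [L1,L2] — begin 0,0,0
after L1 α=1/2: [45, 165/2, 51]
after L2 α=1/2: [111, 529/4, 149]
→ [111, 132, 149]


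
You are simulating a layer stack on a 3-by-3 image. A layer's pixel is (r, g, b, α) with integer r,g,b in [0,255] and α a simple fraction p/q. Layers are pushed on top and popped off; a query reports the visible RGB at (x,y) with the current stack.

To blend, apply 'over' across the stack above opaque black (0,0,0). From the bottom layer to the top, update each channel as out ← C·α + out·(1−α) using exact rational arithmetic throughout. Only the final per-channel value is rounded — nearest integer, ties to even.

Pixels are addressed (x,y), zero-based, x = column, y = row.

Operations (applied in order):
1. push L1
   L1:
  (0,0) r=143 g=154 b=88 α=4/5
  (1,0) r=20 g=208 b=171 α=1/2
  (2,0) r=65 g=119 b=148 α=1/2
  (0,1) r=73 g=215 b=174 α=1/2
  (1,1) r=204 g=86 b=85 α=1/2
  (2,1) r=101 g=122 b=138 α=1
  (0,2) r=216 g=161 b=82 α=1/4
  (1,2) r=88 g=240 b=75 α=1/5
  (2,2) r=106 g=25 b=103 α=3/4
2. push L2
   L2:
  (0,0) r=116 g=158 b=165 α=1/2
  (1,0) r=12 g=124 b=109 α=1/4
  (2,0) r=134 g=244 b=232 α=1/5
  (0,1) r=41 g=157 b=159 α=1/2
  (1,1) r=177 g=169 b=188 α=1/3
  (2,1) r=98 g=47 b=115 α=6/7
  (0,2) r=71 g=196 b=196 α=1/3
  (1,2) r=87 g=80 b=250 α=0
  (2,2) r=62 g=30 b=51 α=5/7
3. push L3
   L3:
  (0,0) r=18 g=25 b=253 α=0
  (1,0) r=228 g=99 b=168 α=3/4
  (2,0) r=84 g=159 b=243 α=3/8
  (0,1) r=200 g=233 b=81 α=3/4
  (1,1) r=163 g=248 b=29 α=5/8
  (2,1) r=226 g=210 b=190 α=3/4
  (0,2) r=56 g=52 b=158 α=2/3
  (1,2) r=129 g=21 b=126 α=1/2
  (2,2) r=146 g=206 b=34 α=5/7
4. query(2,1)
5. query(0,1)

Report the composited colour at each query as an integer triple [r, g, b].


(2,1) stack=L1,L2,L3; from [0,0,0]:
after L1 α=1: [101, 122, 138]
after L2 α=6/7: [689/7, 404/7, 828/7]
after L3 α=3/4: [5435/28, 2407/14, 2409/14]
→ [194, 172, 172]

at x=0,y=1 over L1,L2,L3:
L1 α=1/2: [73/2, 215/2, 87]
L2 α=1/2: [155/4, 529/4, 123]
L3 α=3/4: [2555/16, 3325/16, 183/2]
= [160, 208, 92]


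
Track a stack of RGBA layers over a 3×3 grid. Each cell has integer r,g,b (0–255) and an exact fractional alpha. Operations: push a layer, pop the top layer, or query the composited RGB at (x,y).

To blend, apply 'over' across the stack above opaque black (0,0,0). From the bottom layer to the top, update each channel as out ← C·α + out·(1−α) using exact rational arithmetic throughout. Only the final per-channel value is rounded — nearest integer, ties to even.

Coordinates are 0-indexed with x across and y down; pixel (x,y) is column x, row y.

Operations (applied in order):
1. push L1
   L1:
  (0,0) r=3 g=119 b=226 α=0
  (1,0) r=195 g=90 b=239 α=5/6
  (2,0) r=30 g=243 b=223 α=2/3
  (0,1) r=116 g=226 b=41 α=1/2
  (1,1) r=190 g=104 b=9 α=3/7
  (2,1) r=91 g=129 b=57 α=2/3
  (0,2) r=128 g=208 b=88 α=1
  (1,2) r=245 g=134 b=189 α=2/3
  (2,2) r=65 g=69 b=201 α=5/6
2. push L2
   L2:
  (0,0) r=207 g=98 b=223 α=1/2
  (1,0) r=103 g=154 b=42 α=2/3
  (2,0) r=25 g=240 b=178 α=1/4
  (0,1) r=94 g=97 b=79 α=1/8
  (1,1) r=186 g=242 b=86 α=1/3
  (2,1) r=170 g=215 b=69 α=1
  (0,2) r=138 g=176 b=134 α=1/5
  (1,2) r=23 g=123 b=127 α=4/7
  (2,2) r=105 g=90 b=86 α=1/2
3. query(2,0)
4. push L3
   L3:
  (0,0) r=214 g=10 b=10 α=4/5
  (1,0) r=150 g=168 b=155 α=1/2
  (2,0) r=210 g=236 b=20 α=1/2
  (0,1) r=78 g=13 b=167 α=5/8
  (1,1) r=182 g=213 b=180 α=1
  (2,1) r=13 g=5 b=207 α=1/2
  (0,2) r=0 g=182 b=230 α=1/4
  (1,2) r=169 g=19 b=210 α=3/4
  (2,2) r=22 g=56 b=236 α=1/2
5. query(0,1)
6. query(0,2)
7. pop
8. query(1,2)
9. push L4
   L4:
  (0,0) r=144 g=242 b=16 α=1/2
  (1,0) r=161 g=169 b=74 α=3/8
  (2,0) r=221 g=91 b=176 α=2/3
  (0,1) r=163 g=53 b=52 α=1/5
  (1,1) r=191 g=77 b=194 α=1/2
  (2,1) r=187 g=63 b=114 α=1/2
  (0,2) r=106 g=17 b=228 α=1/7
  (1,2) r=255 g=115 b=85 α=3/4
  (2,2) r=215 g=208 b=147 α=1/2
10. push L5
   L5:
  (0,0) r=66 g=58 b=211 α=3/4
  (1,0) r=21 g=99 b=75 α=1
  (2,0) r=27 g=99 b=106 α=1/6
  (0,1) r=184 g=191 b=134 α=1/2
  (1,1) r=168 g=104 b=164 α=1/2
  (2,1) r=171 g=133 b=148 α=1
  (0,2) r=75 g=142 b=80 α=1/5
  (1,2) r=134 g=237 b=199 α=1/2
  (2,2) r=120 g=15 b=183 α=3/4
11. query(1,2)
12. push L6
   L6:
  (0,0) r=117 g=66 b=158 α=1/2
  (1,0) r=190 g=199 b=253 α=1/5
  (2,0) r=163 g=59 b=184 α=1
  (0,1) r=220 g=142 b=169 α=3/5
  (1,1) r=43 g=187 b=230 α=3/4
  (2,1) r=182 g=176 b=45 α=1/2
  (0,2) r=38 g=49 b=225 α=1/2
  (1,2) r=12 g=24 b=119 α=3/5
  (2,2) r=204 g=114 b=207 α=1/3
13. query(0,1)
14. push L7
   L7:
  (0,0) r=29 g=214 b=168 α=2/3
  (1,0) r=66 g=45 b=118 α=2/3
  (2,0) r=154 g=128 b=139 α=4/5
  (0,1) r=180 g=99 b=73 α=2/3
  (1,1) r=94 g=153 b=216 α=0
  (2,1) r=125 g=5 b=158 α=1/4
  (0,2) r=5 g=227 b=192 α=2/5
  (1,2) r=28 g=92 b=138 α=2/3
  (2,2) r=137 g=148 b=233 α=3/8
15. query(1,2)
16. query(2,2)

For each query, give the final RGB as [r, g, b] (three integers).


at x=2,y=0 over L1,L2:
after L1 α=2/3: [20, 162, 446/3]
after L2 α=1/4: [85/4, 363/2, 156]
rounded: [21, 182, 156]

(0,1) stack=L1,L2,L3; from [0,0,0]:
L1 α=1/2: [58, 113, 41/2]
L2 α=1/8: [125/2, 111, 445/16]
L3 α=5/8: [1155/16, 199/4, 14695/128]
→ [72, 50, 115]

query (0,2) [L1,L2,L3] — begin 0,0,0
+L1 (α=1) → [128, 208, 88]
+L2 (α=1/5) → [130, 1008/5, 486/5]
+L3 (α=1/4) → [195/2, 1967/10, 652/5]
→ [98, 197, 130]

at x=1,y=2 over L1,L2:
+L1 (α=2/3) → [490/3, 268/3, 126]
+L2 (α=4/7) → [582/7, 760/7, 886/7]
rounded: [83, 109, 127]

query (1,2) [L1,L2,L4,L5] — begin 0,0,0
+L1 (α=2/3) → [490/3, 268/3, 126]
+L2 (α=4/7) → [582/7, 760/7, 886/7]
+L4 (α=3/4) → [5937/28, 3175/28, 2671/28]
+L5 (α=1/2) → [9689/56, 9811/56, 8243/56]
= [173, 175, 147]

at x=0,y=1 over L1,L2,L4,L5,L6:
+L1 (α=1/2) → [58, 113, 41/2]
+L2 (α=1/8) → [125/2, 111, 445/16]
+L4 (α=1/5) → [413/5, 497/5, 653/20]
+L5 (α=1/2) → [1333/10, 726/5, 3333/40]
+L6 (α=3/5) → [4633/25, 3582/25, 13473/100]
= [185, 143, 135]

(1,2) stack=L1,L2,L4,L5,L6,L7; from [0,0,0]:
+L1 (α=2/3) → [490/3, 268/3, 126]
+L2 (α=4/7) → [582/7, 760/7, 886/7]
+L4 (α=3/4) → [5937/28, 3175/28, 2671/28]
+L5 (α=1/2) → [9689/56, 9811/56, 8243/56]
+L6 (α=3/5) → [10697/140, 11827/140, 18239/140]
+L7 (α=2/3) → [6179/140, 12529/140, 56879/420]
rounded: [44, 89, 135]

at x=2,y=2 over L1,L2,L4,L5,L6,L7:
L1 α=5/6: [325/6, 115/2, 335/2]
L2 α=1/2: [955/12, 295/4, 507/4]
L4 α=1/2: [3535/24, 1127/8, 1095/8]
L5 α=3/4: [12175/96, 1487/32, 5487/32]
L6 α=1/3: [21967/144, 3311/48, 2933/16]
L7 α=3/8: [169019/1152, 37867/384, 25849/128]
= [147, 99, 202]


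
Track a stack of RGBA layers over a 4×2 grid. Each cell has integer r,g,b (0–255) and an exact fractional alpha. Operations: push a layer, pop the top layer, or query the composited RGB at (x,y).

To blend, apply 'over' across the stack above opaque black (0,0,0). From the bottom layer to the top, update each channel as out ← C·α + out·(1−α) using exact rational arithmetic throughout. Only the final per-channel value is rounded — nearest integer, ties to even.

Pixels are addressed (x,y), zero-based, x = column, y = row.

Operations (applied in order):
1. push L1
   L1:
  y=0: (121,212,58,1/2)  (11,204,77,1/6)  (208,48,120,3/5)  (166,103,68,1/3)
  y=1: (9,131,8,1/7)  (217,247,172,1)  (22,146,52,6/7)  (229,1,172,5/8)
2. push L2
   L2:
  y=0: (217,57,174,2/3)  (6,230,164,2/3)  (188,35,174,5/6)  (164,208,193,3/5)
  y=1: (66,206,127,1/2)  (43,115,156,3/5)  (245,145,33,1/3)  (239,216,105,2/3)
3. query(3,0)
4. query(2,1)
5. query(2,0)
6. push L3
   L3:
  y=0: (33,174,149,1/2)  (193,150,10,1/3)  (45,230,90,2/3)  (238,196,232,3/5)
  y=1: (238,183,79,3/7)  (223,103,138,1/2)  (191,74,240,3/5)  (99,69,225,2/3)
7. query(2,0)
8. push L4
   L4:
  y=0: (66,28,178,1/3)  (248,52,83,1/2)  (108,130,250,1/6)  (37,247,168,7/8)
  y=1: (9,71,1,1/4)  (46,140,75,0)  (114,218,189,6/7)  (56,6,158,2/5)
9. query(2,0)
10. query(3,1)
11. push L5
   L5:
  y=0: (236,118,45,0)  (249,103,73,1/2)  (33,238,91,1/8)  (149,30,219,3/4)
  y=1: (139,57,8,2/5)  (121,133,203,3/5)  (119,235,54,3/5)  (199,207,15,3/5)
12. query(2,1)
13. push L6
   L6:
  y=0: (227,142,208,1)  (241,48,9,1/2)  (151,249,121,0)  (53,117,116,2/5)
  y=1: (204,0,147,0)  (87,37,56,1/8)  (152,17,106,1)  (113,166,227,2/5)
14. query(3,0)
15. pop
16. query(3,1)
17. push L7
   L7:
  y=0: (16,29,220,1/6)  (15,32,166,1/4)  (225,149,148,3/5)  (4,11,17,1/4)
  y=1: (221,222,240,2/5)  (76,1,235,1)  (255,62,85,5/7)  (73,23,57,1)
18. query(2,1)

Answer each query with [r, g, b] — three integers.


at x=3,y=0 over L1,L2:
+L1 (α=1/3) → [166/3, 103/3, 68/3]
+L2 (α=3/5) → [1808/15, 2078/15, 1873/15]
→ [121, 139, 125]

(2,1) stack=L1,L2; from [0,0,0]:
L1 α=6/7: [132/7, 876/7, 312/7]
L2 α=1/3: [1979/21, 2767/21, 285/7]
rounded: [94, 132, 41]

(2,0) stack=L1,L2; from [0,0,0]:
+L1 (α=3/5) → [624/5, 144/5, 72]
+L2 (α=5/6) → [2662/15, 1019/30, 157]
= [177, 34, 157]

at x=2,y=0 over L1,L2,L3:
after L1 α=3/5: [624/5, 144/5, 72]
after L2 α=5/6: [2662/15, 1019/30, 157]
after L3 α=2/3: [4012/45, 14819/90, 337/3]
→ [89, 165, 112]

at x=2,y=0 over L1,L2,L3,L4:
after L1 α=3/5: [624/5, 144/5, 72]
after L2 α=5/6: [2662/15, 1019/30, 157]
after L3 α=2/3: [4012/45, 14819/90, 337/3]
after L4 α=1/6: [2492/27, 17159/108, 2435/18]
rounded: [92, 159, 135]

(3,1) stack=L1,L2,L3,L4; from [0,0,0]:
L1 α=5/8: [1145/8, 5/8, 215/2]
L2 α=2/3: [4969/24, 3461/24, 635/6]
L3 α=2/3: [9721/72, 6773/72, 3335/18]
L4 α=2/5: [12409/120, 7061/120, 5231/30]
→ [103, 59, 174]

query (2,1) [L1,L2,L3,L4,L5] — begin 0,0,0
after L1 α=6/7: [132/7, 876/7, 312/7]
after L2 α=1/3: [1979/21, 2767/21, 285/7]
after L3 α=3/5: [15991/105, 10196/105, 1122/7]
after L4 α=6/7: [87811/735, 147536/735, 9060/49]
after L5 α=3/5: [438017/3675, 813247/3675, 26058/245]
= [119, 221, 106]

(3,0) stack=L1,L2,L3,L4,L5,L6; from [0,0,0]:
L1 α=1/3: [166/3, 103/3, 68/3]
L2 α=3/5: [1808/15, 2078/15, 1873/15]
L3 α=3/5: [14326/75, 12976/75, 14186/75]
L4 α=7/8: [33751/600, 142651/600, 51193/300]
L5 α=3/4: [301951/2400, 196651/2400, 248293/1200]
L6 α=2/5: [386751/4000, 383851/4000, 341093/2000]
= [97, 96, 171]

query (3,1) [L1,L2,L3,L4,L5] — begin 0,0,0
+L1 (α=5/8) → [1145/8, 5/8, 215/2]
+L2 (α=2/3) → [4969/24, 3461/24, 635/6]
+L3 (α=2/3) → [9721/72, 6773/72, 3335/18]
+L4 (α=2/5) → [12409/120, 7061/120, 5231/30]
+L5 (α=3/5) → [48229/300, 44321/300, 5906/75]
= [161, 148, 79]

(2,1) stack=L1,L2,L3,L4,L5,L7; from [0,0,0]:
L1 α=6/7: [132/7, 876/7, 312/7]
L2 α=1/3: [1979/21, 2767/21, 285/7]
L3 α=3/5: [15991/105, 10196/105, 1122/7]
L4 α=6/7: [87811/735, 147536/735, 9060/49]
L5 α=3/5: [438017/3675, 813247/3675, 26058/245]
L7 α=5/7: [5561659/25725, 2765744/25725, 156241/1715]
= [216, 108, 91]


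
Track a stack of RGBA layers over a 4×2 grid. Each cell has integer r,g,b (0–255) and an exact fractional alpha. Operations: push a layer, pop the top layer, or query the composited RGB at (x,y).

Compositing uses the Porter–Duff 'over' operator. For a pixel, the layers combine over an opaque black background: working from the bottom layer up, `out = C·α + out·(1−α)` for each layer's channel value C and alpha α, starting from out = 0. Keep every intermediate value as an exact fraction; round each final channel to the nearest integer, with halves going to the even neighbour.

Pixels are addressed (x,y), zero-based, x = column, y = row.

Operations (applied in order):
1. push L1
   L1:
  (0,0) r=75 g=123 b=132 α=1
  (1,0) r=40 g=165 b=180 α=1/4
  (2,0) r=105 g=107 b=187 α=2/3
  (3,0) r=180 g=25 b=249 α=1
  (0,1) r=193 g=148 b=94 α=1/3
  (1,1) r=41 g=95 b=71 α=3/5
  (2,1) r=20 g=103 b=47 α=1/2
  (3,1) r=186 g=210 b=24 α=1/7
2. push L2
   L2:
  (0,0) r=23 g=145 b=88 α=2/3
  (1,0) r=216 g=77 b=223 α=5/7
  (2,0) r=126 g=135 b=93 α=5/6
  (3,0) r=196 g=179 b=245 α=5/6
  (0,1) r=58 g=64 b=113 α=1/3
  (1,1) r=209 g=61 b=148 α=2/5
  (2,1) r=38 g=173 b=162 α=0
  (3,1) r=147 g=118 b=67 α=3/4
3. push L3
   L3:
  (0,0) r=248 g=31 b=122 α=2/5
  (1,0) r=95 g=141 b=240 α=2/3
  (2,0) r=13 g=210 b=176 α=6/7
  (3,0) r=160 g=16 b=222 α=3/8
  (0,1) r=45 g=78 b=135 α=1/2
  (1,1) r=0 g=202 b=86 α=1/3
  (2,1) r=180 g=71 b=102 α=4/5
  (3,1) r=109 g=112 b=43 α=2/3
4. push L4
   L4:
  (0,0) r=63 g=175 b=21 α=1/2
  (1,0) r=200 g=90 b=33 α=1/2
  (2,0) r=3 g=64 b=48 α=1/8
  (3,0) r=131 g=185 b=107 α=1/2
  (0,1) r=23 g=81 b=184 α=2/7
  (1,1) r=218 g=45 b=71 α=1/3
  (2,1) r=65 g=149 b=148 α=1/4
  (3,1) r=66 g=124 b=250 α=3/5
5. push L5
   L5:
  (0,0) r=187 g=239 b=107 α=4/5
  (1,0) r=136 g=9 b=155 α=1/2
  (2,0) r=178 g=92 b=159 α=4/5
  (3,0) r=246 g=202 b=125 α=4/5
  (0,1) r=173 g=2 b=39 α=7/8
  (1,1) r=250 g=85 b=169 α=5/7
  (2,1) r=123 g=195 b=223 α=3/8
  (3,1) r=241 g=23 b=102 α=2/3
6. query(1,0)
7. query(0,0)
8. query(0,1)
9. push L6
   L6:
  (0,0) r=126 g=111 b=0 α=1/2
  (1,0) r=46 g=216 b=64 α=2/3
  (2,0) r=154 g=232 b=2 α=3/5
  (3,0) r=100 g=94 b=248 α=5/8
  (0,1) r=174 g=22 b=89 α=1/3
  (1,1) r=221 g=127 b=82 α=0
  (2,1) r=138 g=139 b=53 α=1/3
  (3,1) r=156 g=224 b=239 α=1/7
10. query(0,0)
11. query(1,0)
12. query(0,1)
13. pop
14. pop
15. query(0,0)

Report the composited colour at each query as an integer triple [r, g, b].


at x=1,y=0 over L1,L2,L3,L4,L5:
L1 α=1/4: [10, 165/4, 45]
L2 α=5/7: [1100/7, 935/14, 1205/7]
L3 α=2/3: [810/7, 4883/42, 4565/21]
L4 α=1/2: [1105/7, 8663/84, 2629/21]
L5 α=1/2: [2057/14, 9419/168, 2942/21]
→ [147, 56, 140]

at x=0,y=0 over L1,L2,L3,L4,L5:
after L1 α=1: [75, 123, 132]
after L2 α=2/3: [121/3, 413/3, 308/3]
after L3 α=2/5: [617/5, 95, 552/5]
after L4 α=1/2: [466/5, 135, 657/10]
after L5 α=4/5: [4206/25, 1091/5, 4937/50]
→ [168, 218, 99]

query (0,1) [L1,L2,L3,L4,L5] — begin 0,0,0
after L1 α=1/3: [193/3, 148/3, 94/3]
after L2 α=1/3: [560/9, 488/9, 527/9]
after L3 α=1/2: [965/18, 595/9, 871/9]
after L4 α=2/7: [5653/126, 4433/63, 7667/63]
after L5 α=7/8: [158239/1008, 5315/504, 12433/252]
rounded: [157, 11, 49]

query (0,0) [L1,L2,L3,L4,L5,L6] — begin 0,0,0
+L1 (α=1) → [75, 123, 132]
+L2 (α=2/3) → [121/3, 413/3, 308/3]
+L3 (α=2/5) → [617/5, 95, 552/5]
+L4 (α=1/2) → [466/5, 135, 657/10]
+L5 (α=4/5) → [4206/25, 1091/5, 4937/50]
+L6 (α=1/2) → [3678/25, 823/5, 4937/100]
rounded: [147, 165, 49]

at x=1,y=0 over L1,L2,L3,L4,L5,L6:
L1 α=1/4: [10, 165/4, 45]
L2 α=5/7: [1100/7, 935/14, 1205/7]
L3 α=2/3: [810/7, 4883/42, 4565/21]
L4 α=1/2: [1105/7, 8663/84, 2629/21]
L5 α=1/2: [2057/14, 9419/168, 2942/21]
L6 α=2/3: [1115/14, 81995/504, 5630/63]
→ [80, 163, 89]

(0,1) stack=L1,L2,L3,L4,L5,L6; from [0,0,0]:
+L1 (α=1/3) → [193/3, 148/3, 94/3]
+L2 (α=1/3) → [560/9, 488/9, 527/9]
+L3 (α=1/2) → [965/18, 595/9, 871/9]
+L4 (α=2/7) → [5653/126, 4433/63, 7667/63]
+L5 (α=7/8) → [158239/1008, 5315/504, 12433/252]
+L6 (α=1/3) → [245935/1512, 10859/756, 23647/378]
→ [163, 14, 63]

at x=0,y=0 over L1,L2,L3,L4:
after L1 α=1: [75, 123, 132]
after L2 α=2/3: [121/3, 413/3, 308/3]
after L3 α=2/5: [617/5, 95, 552/5]
after L4 α=1/2: [466/5, 135, 657/10]
= [93, 135, 66]


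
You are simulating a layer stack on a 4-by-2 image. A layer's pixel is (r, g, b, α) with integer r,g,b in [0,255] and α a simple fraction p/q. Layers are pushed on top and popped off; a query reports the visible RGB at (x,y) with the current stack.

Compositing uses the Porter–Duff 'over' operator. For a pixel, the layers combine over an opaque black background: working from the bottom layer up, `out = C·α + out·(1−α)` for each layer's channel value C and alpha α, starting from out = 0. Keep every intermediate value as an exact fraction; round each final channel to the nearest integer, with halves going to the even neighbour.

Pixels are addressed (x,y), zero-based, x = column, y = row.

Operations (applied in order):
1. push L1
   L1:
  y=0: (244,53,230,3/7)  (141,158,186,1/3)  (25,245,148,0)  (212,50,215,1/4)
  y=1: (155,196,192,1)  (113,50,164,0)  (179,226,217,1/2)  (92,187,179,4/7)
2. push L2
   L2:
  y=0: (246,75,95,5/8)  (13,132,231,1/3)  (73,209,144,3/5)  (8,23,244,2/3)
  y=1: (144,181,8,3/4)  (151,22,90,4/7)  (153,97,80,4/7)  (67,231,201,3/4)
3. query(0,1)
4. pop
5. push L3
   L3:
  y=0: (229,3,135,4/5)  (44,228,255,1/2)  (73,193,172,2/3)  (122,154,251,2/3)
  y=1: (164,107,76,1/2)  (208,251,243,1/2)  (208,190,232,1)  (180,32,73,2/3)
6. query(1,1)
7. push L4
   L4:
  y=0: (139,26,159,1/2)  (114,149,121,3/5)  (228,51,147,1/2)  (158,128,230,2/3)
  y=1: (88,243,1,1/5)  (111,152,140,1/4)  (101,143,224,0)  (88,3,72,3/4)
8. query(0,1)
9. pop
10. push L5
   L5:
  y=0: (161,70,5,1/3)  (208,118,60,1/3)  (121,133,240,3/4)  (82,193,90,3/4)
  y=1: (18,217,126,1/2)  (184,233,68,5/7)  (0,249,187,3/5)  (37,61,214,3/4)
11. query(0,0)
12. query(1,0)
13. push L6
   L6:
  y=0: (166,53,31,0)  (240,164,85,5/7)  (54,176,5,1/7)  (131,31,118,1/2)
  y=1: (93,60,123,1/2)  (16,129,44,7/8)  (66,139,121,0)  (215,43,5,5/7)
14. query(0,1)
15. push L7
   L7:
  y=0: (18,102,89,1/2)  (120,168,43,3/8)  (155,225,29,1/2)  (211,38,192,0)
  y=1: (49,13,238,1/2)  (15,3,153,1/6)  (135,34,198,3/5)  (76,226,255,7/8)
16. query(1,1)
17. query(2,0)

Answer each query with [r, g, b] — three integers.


at x=0,y=1 over L1,L2:
L1 α=1: [155, 196, 192]
L2 α=3/4: [587/4, 739/4, 54]
rounded: [147, 185, 54]

query (1,1) [L1,L3] — begin 0,0,0
+L1 (α=0) → [0, 0, 0]
+L3 (α=1/2) → [104, 251/2, 243/2]
→ [104, 126, 122]

at x=0,y=1 over L1,L3,L4:
+L1 (α=1) → [155, 196, 192]
+L3 (α=1/2) → [319/2, 303/2, 134]
+L4 (α=1/5) → [726/5, 849/5, 537/5]
→ [145, 170, 107]

at x=0,y=0 over L1,L3,L5:
L1 α=3/7: [732/7, 159/7, 690/7]
L3 α=4/5: [7144/35, 243/35, 894/7]
L5 α=1/3: [6641/35, 2936/105, 1823/21]
rounded: [190, 28, 87]

query (1,0) [L1,L3,L5] — begin 0,0,0
after L1 α=1/3: [47, 158/3, 62]
after L3 α=1/2: [91/2, 421/3, 317/2]
after L5 α=1/3: [299/3, 1196/9, 377/3]
rounded: [100, 133, 126]

query (0,1) [L1,L3,L5,L6] — begin 0,0,0
after L1 α=1: [155, 196, 192]
after L3 α=1/2: [319/2, 303/2, 134]
after L5 α=1/2: [355/4, 737/4, 130]
after L6 α=1/2: [727/8, 977/8, 253/2]
→ [91, 122, 126]

query (1,1) [L1,L3,L5,L6,L7] — begin 0,0,0
after L1 α=0: [0, 0, 0]
after L3 α=1/2: [104, 251/2, 243/2]
after L5 α=5/7: [1128/7, 1416/7, 583/7]
after L6 α=7/8: [239/7, 7737/56, 2739/56]
after L7 α=1/6: [650/21, 12951/112, 7421/112]
rounded: [31, 116, 66]

at x=2,y=0 over L1,L3,L5,L6,L7:
L1 α=0: [0, 0, 0]
L3 α=2/3: [146/3, 386/3, 344/3]
L5 α=3/4: [1235/12, 1583/12, 626/3]
L6 α=1/7: [1343/14, 1935/14, 1257/7]
L7 α=1/2: [3513/28, 5085/28, 730/7]
rounded: [125, 182, 104]


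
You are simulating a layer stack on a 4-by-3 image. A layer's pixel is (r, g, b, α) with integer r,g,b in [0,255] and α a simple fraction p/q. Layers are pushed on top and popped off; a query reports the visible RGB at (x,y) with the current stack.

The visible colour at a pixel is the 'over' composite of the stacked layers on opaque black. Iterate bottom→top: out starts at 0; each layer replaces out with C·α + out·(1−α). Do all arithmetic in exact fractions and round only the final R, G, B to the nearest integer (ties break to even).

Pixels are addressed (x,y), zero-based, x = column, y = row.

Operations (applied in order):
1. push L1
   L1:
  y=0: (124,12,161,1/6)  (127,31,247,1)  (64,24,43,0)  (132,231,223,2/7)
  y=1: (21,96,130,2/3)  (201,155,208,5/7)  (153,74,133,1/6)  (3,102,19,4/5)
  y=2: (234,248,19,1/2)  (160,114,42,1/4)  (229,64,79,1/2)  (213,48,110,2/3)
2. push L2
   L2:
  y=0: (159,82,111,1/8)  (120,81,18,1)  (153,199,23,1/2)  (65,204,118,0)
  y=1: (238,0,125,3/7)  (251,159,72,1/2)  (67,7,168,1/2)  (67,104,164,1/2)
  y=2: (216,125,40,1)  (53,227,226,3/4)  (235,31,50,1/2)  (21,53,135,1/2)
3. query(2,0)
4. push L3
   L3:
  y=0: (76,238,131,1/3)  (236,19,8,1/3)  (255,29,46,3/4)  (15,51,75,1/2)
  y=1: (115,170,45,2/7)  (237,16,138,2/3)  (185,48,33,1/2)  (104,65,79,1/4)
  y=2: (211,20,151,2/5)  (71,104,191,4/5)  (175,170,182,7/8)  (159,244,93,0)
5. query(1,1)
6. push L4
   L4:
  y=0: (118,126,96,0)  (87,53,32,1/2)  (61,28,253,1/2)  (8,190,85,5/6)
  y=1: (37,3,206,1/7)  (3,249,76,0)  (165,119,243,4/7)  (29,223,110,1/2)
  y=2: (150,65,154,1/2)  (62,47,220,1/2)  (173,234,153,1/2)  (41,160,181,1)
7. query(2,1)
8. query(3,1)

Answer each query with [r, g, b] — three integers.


query (2,0) [L1,L2] — begin 0,0,0
+L1 (α=0) → [0, 0, 0]
+L2 (α=1/2) → [153/2, 199/2, 23/2]
→ [76, 100, 12]

at x=1,y=1 over L1,L2,L3:
L1 α=5/7: [1005/7, 775/7, 1040/7]
L2 α=1/2: [1381/7, 944/7, 772/7]
L3 α=2/3: [4699/21, 1168/21, 2704/21]
rounded: [224, 56, 129]

query (2,1) [L1,L2,L3,L4] — begin 0,0,0
after L1 α=1/6: [51/2, 37/3, 133/6]
after L2 α=1/2: [185/4, 29/3, 1141/12]
after L3 α=1/2: [925/8, 173/6, 1537/24]
after L4 α=4/7: [8055/56, 1125/14, 9313/56]
→ [144, 80, 166]

at x=3,y=1 over L1,L2,L3,L4:
L1 α=4/5: [12/5, 408/5, 76/5]
L2 α=1/2: [347/10, 464/5, 448/5]
L3 α=1/4: [2081/40, 1717/20, 1739/20]
L4 α=1/2: [3241/80, 6177/40, 3939/40]
rounded: [41, 154, 98]


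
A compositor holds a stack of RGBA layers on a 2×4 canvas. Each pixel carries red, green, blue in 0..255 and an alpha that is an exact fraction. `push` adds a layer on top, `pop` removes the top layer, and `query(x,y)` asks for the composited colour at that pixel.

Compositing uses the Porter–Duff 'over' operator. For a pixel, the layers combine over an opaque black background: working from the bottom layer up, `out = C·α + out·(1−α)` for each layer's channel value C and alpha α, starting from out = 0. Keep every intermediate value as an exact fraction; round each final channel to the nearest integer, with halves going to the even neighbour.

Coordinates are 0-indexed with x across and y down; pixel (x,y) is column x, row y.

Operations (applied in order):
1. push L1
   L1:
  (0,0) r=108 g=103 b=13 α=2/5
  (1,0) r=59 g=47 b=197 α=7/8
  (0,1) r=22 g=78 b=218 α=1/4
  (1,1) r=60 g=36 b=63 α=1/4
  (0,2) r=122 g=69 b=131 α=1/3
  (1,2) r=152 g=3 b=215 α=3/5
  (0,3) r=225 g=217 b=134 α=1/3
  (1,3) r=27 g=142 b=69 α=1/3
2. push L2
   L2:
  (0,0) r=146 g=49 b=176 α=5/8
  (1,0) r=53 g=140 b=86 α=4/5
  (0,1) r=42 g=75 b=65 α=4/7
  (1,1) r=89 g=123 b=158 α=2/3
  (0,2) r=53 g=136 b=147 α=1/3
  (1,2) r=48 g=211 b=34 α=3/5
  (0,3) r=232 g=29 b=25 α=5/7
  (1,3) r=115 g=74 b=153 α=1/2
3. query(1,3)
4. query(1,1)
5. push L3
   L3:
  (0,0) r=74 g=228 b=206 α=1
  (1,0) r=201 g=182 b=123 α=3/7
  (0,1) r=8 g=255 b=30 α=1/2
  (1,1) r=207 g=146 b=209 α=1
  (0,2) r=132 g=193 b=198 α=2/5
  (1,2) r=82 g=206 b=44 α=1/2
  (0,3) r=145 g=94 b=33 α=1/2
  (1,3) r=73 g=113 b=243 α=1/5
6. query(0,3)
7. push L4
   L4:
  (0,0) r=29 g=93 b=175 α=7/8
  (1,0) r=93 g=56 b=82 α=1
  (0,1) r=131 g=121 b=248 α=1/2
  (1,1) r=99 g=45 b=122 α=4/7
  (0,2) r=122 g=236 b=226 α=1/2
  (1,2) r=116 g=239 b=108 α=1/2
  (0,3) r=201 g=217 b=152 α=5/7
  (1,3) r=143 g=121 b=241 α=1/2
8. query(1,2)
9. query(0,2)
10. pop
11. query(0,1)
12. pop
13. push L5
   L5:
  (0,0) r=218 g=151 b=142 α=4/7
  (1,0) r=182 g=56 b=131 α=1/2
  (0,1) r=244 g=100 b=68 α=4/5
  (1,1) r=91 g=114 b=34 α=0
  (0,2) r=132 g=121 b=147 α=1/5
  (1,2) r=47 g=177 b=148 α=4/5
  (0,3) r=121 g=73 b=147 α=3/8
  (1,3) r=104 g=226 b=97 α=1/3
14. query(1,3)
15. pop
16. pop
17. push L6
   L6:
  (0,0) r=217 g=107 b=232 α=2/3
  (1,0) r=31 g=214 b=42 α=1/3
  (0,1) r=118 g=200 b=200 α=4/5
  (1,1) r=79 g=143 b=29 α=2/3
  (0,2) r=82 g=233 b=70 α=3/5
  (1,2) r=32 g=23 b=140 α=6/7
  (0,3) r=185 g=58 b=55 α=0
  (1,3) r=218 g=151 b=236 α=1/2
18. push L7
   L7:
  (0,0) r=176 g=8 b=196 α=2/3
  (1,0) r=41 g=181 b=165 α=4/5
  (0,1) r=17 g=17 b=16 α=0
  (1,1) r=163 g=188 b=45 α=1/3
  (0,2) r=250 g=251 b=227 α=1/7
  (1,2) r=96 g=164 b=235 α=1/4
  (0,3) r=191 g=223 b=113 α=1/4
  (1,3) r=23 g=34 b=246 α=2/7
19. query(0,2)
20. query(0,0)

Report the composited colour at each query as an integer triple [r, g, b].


at x=1,y=3 over L1,L2:
+L1 (α=1/3) → [9, 142/3, 23]
+L2 (α=1/2) → [62, 182/3, 88]
= [62, 61, 88]

query (1,1) [L1,L2] — begin 0,0,0
after L1 α=1/4: [15, 9, 63/4]
after L2 α=2/3: [193/3, 85, 1327/12]
rounded: [64, 85, 111]

(0,3) stack=L1,L2,L3; from [0,0,0]:
L1 α=1/3: [75, 217/3, 134/3]
L2 α=5/7: [1310/7, 869/21, 643/21]
L3 α=1/2: [2325/14, 2843/42, 668/21]
→ [166, 68, 32]

(1,2) stack=L1,L2,L3,L4; from [0,0,0]:
after L1 α=3/5: [456/5, 9/5, 129]
after L2 α=3/5: [1632/25, 3183/25, 72]
after L3 α=1/2: [1841/25, 8333/50, 58]
after L4 α=1/2: [4741/50, 20283/100, 83]
= [95, 203, 83]

at x=0,y=2 over L1,L2,L3,L4:
after L1 α=1/3: [122/3, 23, 131/3]
after L2 α=1/3: [403/9, 182/3, 703/9]
after L3 α=2/5: [239/3, 568/5, 1891/15]
after L4 α=1/2: [605/6, 874/5, 5281/30]
→ [101, 175, 176]

at x=0,y=1 over L1,L2,L3:
after L1 α=1/4: [11/2, 39/2, 109/2]
after L2 α=4/7: [369/14, 717/14, 121/2]
after L3 α=1/2: [481/28, 4287/28, 181/4]
= [17, 153, 45]

(1,3) stack=L1,L2,L5; from [0,0,0]:
L1 α=1/3: [9, 142/3, 23]
L2 α=1/2: [62, 182/3, 88]
L5 α=1/3: [76, 1042/9, 91]
rounded: [76, 116, 91]

at x=0,y=2 over L1,L6,L7:
+L1 (α=1/3) → [122/3, 23, 131/3]
+L6 (α=3/5) → [982/15, 149, 892/15]
+L7 (α=1/7) → [3214/35, 1145/7, 417/5]
→ [92, 164, 83]

at x=0,y=0 over L1,L6,L7:
+L1 (α=2/5) → [216/5, 206/5, 26/5]
+L6 (α=2/3) → [2386/15, 1276/15, 782/5]
+L7 (α=2/3) → [7666/45, 1516/45, 914/5]
= [170, 34, 183]


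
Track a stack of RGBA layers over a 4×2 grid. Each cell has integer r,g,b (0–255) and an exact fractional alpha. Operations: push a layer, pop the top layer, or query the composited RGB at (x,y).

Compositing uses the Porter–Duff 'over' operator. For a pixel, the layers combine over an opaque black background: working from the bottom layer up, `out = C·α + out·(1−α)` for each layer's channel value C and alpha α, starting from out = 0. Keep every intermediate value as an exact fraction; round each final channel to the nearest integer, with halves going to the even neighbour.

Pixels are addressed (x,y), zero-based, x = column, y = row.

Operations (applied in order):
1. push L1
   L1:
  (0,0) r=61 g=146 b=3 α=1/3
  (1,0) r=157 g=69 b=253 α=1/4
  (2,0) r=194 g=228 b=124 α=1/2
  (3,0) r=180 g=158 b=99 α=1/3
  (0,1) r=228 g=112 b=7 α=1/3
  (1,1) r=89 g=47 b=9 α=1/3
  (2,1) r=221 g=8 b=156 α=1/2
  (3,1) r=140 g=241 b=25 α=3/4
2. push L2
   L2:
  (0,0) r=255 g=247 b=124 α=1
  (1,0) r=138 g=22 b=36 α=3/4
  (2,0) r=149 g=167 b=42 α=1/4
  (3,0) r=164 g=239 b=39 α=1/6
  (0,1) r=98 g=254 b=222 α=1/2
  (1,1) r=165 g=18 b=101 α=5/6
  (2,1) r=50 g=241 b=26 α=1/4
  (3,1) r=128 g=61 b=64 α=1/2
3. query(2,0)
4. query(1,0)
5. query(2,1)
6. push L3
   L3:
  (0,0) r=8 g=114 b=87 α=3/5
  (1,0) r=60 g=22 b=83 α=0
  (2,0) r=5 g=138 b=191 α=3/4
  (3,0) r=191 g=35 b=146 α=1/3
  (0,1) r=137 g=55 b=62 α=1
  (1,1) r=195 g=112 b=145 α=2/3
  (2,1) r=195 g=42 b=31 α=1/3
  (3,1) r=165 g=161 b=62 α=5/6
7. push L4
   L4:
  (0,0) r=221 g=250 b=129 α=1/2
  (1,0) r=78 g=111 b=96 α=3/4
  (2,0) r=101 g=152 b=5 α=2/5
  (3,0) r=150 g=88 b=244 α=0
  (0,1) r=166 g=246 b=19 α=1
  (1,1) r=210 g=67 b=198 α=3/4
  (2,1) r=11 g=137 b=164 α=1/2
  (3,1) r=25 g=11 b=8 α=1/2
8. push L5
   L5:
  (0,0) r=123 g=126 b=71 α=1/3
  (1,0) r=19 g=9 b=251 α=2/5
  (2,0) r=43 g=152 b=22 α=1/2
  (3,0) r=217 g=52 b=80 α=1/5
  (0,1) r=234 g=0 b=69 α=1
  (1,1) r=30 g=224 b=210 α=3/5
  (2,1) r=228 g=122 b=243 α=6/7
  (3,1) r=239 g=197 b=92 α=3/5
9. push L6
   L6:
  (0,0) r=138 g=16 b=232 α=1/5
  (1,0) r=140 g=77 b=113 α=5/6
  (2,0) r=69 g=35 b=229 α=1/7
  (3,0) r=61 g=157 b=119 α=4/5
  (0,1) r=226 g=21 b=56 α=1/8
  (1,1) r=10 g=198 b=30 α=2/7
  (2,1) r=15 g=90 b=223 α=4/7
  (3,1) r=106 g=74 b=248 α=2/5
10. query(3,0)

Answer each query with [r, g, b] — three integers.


query (2,0) [L1,L2] — begin 0,0,0
+L1 (α=1/2) → [97, 114, 62]
+L2 (α=1/4) → [110, 509/4, 57]
= [110, 127, 57]

at x=1,y=0 over L1,L2:
after L1 α=1/4: [157/4, 69/4, 253/4]
after L2 α=3/4: [1813/16, 333/16, 685/16]
= [113, 21, 43]

query (2,1) [L1,L2] — begin 0,0,0
L1 α=1/2: [221/2, 4, 78]
L2 α=1/4: [763/8, 253/4, 65]
rounded: [95, 63, 65]

at x=3,y=0 over L1,L2,L3,L4,L5,L6:
after L1 α=1/3: [60, 158/3, 33]
after L2 α=1/6: [232/3, 1507/18, 34]
after L3 α=1/3: [1037/9, 1822/27, 214/3]
after L4 α=0: [1037/9, 1822/27, 214/3]
after L5 α=1/5: [6101/45, 8692/135, 1096/15]
after L6 α=4/5: [17081/225, 93472/675, 8236/75]
= [76, 138, 110]
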